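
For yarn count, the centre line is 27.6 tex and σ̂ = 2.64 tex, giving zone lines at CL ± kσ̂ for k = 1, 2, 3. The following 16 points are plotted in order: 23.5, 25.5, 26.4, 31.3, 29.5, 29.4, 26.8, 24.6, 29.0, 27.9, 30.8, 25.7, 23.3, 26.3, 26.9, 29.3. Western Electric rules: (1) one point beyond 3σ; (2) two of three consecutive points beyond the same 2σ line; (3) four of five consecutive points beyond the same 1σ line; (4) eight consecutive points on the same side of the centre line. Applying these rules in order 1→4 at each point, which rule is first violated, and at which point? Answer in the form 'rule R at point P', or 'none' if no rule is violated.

Zone of each point (C = within 1σ̂, B = 1σ̂–2σ̂, A = 2σ̂–3σ̂, * = beyond 3σ̂; sign = side of CL): 1:-B, 2:-C, 3:-C, 4:+B, 5:+C, 6:+C, 7:-C, 8:-B, 9:+C, 10:+C, 11:+B, 12:-C, 13:-B, 14:-C, 15:-C, 16:+C
No rule fires across all 16 points.

none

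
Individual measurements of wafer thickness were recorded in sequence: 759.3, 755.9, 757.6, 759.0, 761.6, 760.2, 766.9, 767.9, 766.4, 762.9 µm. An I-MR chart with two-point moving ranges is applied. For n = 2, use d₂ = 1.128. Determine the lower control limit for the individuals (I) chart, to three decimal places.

754.914

X̄ = (759.3 + 755.9 + 757.6 + 759.0 + 761.6 + 760.2 + 766.9 + 767.9 + 766.4 + 762.9) / 10 = 761.7700
Moving ranges: 3.4, 1.7, 1.4, 2.6, 1.4, 6.7, 1.0, 1.5, 3.5; M̄R̄ = 23.2000 / 9 = 2.5778
LCL = X̄ − 3·M̄R̄/d₂ = 761.7700 − 3 × 2.5778 / 1.128 = 754.9142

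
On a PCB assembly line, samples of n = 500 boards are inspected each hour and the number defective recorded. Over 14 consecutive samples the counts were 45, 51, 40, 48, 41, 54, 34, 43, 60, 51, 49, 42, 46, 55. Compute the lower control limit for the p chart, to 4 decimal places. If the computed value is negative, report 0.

0.0550

p̄ = Σdᵢ / (k·n) = 659 / (14 × 500) = 0.09414
LCL = p̄ − 3·√(p̄(1−p̄)/n) = 0.09414 − 3 × 0.01306 = 0.05496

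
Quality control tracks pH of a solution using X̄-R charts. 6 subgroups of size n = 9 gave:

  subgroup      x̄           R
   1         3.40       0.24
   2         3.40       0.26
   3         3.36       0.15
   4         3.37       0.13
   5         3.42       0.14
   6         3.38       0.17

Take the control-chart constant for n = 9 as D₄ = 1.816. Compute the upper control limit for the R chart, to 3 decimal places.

0.330

R̄ = (0.24 + 0.26 + 0.15 + 0.13 + 0.14 + 0.17) / 6 = 1.0900 / 6 = 0.1817
UCL_R = D₄·R̄ = 1.816 × 0.1817 = 0.3299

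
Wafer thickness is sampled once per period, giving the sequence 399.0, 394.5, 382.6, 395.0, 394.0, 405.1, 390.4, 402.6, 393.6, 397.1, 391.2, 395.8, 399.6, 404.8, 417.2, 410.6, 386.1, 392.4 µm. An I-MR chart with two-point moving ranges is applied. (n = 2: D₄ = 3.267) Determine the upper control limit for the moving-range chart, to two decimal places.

28.75

Moving ranges: 4.5, 11.9, 12.4, 1.0, 11.1, 14.7, 12.2, 9.0, 3.5, 5.9, 4.6, 3.8, 5.2, 12.4, 6.6, 24.5, 6.3; M̄R̄ = 149.6000 / 17 = 8.8000
UCL_MR = D₄·M̄R̄ = 3.267 × 8.8000 = 28.7496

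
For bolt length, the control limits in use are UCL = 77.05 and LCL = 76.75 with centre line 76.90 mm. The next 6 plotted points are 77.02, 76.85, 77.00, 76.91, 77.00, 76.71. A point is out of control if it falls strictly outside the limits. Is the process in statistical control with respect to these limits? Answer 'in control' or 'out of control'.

Compare each point to [76.75, 77.05]: sample 6 = 76.71 < LCL.

out of control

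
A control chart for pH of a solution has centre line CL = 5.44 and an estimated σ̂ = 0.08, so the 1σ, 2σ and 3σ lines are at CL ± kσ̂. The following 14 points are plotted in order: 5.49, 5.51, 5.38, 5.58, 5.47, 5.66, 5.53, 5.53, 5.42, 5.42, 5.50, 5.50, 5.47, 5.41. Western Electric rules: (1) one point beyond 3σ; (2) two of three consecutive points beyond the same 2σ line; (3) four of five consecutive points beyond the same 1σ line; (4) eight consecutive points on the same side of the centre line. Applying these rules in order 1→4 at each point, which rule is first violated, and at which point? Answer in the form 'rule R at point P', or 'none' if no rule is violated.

rule 3 at point 8

Zone of each point (C = within 1σ̂, B = 1σ̂–2σ̂, A = 2σ̂–3σ̂, * = beyond 3σ̂; sign = side of CL): 1:+C, 2:+C, 3:-C, 4:+B, 5:+C, 6:+A, 7:+B, 8:+B, 9:-C, 10:-C, 11:+C, 12:+C, 13:+C, 14:-C
Rule 3 (four of five consecutive points beyond the same 1σ limit) is satisfied at point 8.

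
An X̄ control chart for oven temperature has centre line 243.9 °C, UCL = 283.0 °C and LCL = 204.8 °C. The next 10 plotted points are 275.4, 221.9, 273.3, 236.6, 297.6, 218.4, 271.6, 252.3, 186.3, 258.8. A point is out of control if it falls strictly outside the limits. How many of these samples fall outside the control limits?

Compare each point to [204.8, 283.0]: sample 5 = 297.6 > UCL; sample 9 = 186.3 < LCL.

2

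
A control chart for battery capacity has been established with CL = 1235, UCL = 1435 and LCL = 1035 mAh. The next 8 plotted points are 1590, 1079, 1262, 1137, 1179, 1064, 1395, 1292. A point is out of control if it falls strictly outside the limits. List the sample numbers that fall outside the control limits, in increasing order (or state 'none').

1

Compare each point to [1035, 1435]: sample 1 = 1590 > UCL.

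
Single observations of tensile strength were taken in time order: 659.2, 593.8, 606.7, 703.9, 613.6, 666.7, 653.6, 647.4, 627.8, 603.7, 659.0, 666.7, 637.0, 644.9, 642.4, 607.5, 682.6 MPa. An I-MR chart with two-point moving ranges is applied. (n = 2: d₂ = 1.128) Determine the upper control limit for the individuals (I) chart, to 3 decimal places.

741.050

X̄ = (659.2 + 593.8 + 606.7 + 703.9 + 613.6 + 666.7 + 653.6 + 647.4 + 627.8 + 603.7 + 659.0 + 666.7 + 637.0 + 644.9 + 642.4 + 607.5 + 682.6) / 17 = 642.1471
Moving ranges: 65.4, 12.9, 97.2, 90.3, 53.1, 13.1, 6.2, 19.6, 24.1, 55.3, 7.7, 29.7, 7.9, 2.5, 34.9, 75.1; M̄R̄ = 595.0000 / 16 = 37.1875
UCL = X̄ + 3·M̄R̄/d₂ = 642.1471 + 3 × 37.1875 / 1.128 = 741.0500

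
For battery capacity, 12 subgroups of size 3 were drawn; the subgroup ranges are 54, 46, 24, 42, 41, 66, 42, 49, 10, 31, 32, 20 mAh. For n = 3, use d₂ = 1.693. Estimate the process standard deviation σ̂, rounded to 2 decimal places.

R̄ = (54 + 46 + 24 + 42 + 41 + 66 + 42 + 49 + 10 + 31 + 32 + 20) / 12 = 38.0833
σ̂ = R̄ / d₂ = 38.0833 / 1.693 = 22.4946

22.49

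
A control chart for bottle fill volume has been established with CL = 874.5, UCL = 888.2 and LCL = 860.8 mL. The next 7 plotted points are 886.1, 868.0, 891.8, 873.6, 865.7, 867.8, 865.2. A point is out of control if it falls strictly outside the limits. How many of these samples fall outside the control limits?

1

Compare each point to [860.8, 888.2]: sample 3 = 891.8 > UCL.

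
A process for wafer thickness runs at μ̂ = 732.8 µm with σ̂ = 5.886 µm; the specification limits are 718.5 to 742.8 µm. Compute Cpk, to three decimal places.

0.566

Cpu = (USL − μ̂) / (3σ̂) = (742.8 − 732.8) / (3 × 5.886) = 0.5663; Cpl = (μ̂ − LSL) / (3σ̂) = (732.8 − 718.5) / (3 × 5.886) = 0.8098; Cpk = min(Cpu, Cpl) = 0.5663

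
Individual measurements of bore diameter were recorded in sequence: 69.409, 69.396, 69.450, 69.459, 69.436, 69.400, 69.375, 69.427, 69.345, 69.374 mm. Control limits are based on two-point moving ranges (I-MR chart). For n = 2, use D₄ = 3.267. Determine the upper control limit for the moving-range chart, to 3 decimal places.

0.117

Moving ranges: 0.013, 0.054, 0.009, 0.023, 0.036, 0.025, 0.052, 0.082, 0.029; M̄R̄ = 0.3230 / 9 = 0.0359
UCL_MR = D₄·M̄R̄ = 3.267 × 0.0359 = 0.1172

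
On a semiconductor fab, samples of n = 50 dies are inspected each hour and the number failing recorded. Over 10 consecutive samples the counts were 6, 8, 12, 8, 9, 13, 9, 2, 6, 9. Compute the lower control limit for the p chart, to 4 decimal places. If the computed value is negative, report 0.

p̄ = Σdᵢ / (k·n) = 82 / (10 × 50) = 0.16400
LCL = p̄ − 3·√(p̄(1−p̄)/n) = 0.16400 − 3 × 0.05236 = 0.00691

0.0069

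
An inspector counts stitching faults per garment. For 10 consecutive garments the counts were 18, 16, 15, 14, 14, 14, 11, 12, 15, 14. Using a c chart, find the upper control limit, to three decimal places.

c̄ = (18 + 16 + 15 + 14 + 14 + 14 + 11 + 12 + 15 + 14) / 10 = 143 / 10 = 14.3000
UCL = c̄ + 3√c̄ = 14.3000 + 3 × √14.3000 = 14.3000 + 3 × 3.7815 = 25.6446

25.645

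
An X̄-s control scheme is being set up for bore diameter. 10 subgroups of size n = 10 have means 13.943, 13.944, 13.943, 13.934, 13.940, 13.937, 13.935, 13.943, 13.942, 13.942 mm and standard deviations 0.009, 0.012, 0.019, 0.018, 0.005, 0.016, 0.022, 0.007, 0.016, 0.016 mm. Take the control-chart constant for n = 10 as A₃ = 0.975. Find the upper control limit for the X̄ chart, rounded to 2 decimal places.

X̄̄ = (13.943 + 13.944 + 13.943 + 13.934 + 13.940 + 13.937 + 13.935 + 13.943 + 13.942 + 13.942) / 10 = 13.9403
s̄ = (0.009 + 0.012 + 0.019 + 0.018 + 0.005 + 0.016 + 0.022 + 0.007 + 0.016 + 0.016) / 10 = 0.0140
UCL = X̄̄ + A₃·s̄ = 13.9403 + 0.975 × 0.0140 = 13.9539

13.95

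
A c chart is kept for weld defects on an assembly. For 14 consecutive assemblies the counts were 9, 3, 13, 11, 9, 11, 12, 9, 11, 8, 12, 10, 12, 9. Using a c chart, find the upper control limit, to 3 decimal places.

c̄ = (9 + 3 + 13 + 11 + 9 + 11 + 12 + 9 + 11 + 8 + 12 + 10 + 12 + 9) / 14 = 139 / 14 = 9.9286
UCL = c̄ + 3√c̄ = 9.9286 + 3 × √9.9286 = 9.9286 + 3 × 3.1510 = 19.3815

19.381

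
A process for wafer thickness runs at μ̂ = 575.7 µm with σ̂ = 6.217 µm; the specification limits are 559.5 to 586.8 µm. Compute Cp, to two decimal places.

Cp = (USL − LSL) / (6σ̂) = (586.8 − 559.5) / (6 × 6.217) = 27.3000 / 37.3020 = 0.7319

0.73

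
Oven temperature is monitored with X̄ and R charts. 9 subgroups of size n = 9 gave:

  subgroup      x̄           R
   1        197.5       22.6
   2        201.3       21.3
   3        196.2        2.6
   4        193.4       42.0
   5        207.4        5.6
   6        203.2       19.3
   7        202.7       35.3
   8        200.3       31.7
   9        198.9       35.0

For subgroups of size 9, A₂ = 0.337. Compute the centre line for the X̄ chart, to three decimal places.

X̄̄ = (197.5 + 201.3 + 196.2 + 193.4 + 207.4 + 203.2 + 202.7 + 200.3 + 198.9) / 9 = 1800.9000 / 9 = 200.1000
CL = X̄̄ = 200.1000

200.100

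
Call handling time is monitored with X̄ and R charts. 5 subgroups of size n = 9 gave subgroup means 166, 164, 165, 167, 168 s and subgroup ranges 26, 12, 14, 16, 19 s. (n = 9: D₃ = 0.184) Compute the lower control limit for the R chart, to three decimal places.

3.202

R̄ = (26 + 12 + 14 + 16 + 19) / 5 = 87.0000 / 5 = 17.4000
LCL_R = D₃·R̄ = 0.184 × 17.4000 = 3.2016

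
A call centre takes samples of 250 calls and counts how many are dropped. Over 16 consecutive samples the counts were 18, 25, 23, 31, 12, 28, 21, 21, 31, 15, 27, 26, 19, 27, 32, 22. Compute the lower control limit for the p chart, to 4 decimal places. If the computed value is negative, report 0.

p̄ = Σdᵢ / (k·n) = 378 / (16 × 250) = 0.09450
LCL = p̄ − 3·√(p̄(1−p̄)/n) = 0.09450 − 3 × 0.01850 = 0.03900

0.0390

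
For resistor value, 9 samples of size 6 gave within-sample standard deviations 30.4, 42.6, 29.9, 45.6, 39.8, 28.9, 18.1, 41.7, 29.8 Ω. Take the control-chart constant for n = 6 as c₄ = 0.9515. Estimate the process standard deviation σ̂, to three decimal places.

35.826

s̄ = (30.4 + 42.6 + 29.9 + 45.6 + 39.8 + 28.9 + 18.1 + 41.7 + 29.8) / 9 = 34.0889
σ̂ = s̄ / c₄ = 34.0889 / 0.9515 = 35.8265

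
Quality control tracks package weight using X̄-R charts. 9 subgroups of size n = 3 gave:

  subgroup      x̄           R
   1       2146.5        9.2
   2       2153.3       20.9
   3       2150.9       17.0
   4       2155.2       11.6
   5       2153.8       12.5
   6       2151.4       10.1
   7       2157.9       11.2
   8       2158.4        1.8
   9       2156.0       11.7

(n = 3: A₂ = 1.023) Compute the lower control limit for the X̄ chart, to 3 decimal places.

X̄̄ = (2146.5 + 2153.3 + 2150.9 + 2155.2 + 2153.8 + 2151.4 + 2157.9 + 2158.4 + 2156.0) / 9 = 19383.4000 / 9 = 2153.7111
R̄ = (9.2 + 20.9 + 17.0 + 11.6 + 12.5 + 10.1 + 11.2 + 1.8 + 11.7) / 9 = 106.0000 / 9 = 11.7778
LCL = X̄̄ − A₂·R̄ = 2153.7111 − 1.023 × 11.7778 = 2141.6624

2141.662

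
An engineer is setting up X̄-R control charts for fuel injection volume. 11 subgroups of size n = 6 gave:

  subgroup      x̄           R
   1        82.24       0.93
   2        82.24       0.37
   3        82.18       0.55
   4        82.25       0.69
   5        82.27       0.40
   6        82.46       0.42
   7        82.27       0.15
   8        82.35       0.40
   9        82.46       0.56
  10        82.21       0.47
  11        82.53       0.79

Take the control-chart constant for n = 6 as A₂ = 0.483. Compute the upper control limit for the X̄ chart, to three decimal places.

X̄̄ = (82.24 + 82.24 + 82.18 + 82.25 + 82.27 + 82.46 + 82.27 + 82.35 + 82.46 + 82.21 + 82.53) / 11 = 905.4600 / 11 = 82.3145
R̄ = (0.93 + 0.37 + 0.55 + 0.69 + 0.40 + 0.42 + 0.15 + 0.40 + 0.56 + 0.47 + 0.79) / 11 = 5.7300 / 11 = 0.5209
UCL = X̄̄ + A₂·R̄ = 82.3145 + 0.483 × 0.5209 = 82.5661

82.566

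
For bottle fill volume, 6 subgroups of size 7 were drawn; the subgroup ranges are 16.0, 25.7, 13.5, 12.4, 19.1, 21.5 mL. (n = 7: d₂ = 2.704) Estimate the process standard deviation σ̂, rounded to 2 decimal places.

6.67

R̄ = (16.0 + 25.7 + 13.5 + 12.4 + 19.1 + 21.5) / 6 = 18.0333
σ̂ = R̄ / d₂ = 18.0333 / 2.704 = 6.6691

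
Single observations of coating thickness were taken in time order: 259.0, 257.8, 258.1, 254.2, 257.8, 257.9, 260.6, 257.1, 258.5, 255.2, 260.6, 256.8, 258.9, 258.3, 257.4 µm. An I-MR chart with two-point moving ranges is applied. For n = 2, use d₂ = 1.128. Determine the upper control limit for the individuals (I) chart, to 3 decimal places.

X̄ = (259.0 + 257.8 + 258.1 + 254.2 + 257.8 + 257.9 + 260.6 + 257.1 + 258.5 + 255.2 + 260.6 + 256.8 + 258.9 + 258.3 + 257.4) / 15 = 257.8800
Moving ranges: 1.2, 0.3, 3.9, 3.6, 0.1, 2.7, 3.5, 1.4, 3.3, 5.4, 3.8, 2.1, 0.6, 0.9; M̄R̄ = 32.8000 / 14 = 2.3429
UCL = X̄ + 3·M̄R̄/d₂ = 257.8800 + 3 × 2.3429 / 1.128 = 264.1110

264.111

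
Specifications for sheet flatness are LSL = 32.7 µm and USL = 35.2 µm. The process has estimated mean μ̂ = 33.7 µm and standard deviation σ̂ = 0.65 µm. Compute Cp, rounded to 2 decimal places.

0.64

Cp = (USL − LSL) / (6σ̂) = (35.2 − 32.7) / (6 × 0.65) = 2.5000 / 3.9000 = 0.6410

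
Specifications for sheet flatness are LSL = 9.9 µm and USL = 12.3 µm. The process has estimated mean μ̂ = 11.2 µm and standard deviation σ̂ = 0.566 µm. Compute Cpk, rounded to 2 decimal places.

0.65

Cpu = (USL − μ̂) / (3σ̂) = (12.3 − 11.2) / (3 × 0.566) = 0.6478; Cpl = (μ̂ − LSL) / (3σ̂) = (11.2 − 9.9) / (3 × 0.566) = 0.7656; Cpk = min(Cpu, Cpl) = 0.6478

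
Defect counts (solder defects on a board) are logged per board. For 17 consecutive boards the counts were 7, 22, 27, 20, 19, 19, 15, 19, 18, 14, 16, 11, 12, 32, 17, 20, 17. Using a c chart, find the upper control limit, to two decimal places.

30.65

c̄ = (7 + 22 + 27 + 20 + 19 + 19 + 15 + 19 + 18 + 14 + 16 + 11 + 12 + 32 + 17 + 20 + 17) / 17 = 305 / 17 = 17.9412
UCL = c̄ + 3√c̄ = 17.9412 + 3 × √17.9412 = 17.9412 + 3 × 4.2357 = 30.6483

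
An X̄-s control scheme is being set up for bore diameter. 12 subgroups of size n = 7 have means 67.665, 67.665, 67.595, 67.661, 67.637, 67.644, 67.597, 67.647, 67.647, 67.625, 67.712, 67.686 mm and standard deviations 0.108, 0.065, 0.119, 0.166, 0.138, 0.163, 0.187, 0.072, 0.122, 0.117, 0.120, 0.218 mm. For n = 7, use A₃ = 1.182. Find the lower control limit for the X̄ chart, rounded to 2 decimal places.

X̄̄ = (67.665 + 67.665 + 67.595 + 67.661 + 67.637 + 67.644 + 67.597 + 67.647 + 67.647 + 67.625 + 67.712 + 67.686) / 12 = 67.6484
s̄ = (0.108 + 0.065 + 0.119 + 0.166 + 0.138 + 0.163 + 0.187 + 0.072 + 0.122 + 0.117 + 0.120 + 0.218) / 12 = 0.1329
LCL = X̄̄ − A₃·s̄ = 67.6484 − 1.182 × 0.1329 = 67.4913

67.49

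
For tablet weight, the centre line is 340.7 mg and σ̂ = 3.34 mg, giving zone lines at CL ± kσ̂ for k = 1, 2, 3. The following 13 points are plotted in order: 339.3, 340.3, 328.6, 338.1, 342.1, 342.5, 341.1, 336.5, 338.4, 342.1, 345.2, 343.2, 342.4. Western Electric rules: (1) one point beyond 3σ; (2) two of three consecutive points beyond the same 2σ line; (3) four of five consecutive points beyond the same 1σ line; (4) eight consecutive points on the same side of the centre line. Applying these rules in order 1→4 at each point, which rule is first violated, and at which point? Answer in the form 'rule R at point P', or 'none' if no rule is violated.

Zone of each point (C = within 1σ̂, B = 1σ̂–2σ̂, A = 2σ̂–3σ̂, * = beyond 3σ̂; sign = side of CL): 1:-C, 2:-C, 3:-*, 4:-C, 5:+C, 6:+C, 7:+C, 8:-B, 9:-C, 10:+C, 11:+B, 12:+C, 13:+C
Rule 1 (one point beyond the 3σ limits) is satisfied at point 3.

rule 1 at point 3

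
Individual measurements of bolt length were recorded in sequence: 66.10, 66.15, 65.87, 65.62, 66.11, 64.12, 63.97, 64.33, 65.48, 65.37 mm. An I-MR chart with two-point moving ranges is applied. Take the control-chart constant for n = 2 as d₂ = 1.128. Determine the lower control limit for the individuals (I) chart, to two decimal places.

63.88

X̄ = (66.10 + 66.15 + 65.87 + 65.62 + 66.11 + 64.12 + 63.97 + 64.33 + 65.48 + 65.37) / 10 = 65.3120
Moving ranges: 0.05, 0.28, 0.25, 0.49, 1.99, 0.15, 0.36, 1.15, 0.11; M̄R̄ = 4.8300 / 9 = 0.5367
LCL = X̄ − 3·M̄R̄/d₂ = 65.3120 − 3 × 0.5367 / 1.128 = 63.8847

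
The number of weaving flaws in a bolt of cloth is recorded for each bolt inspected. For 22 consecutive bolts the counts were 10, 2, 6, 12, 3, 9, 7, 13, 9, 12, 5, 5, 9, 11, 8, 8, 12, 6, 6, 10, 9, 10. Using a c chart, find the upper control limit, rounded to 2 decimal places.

16.90

c̄ = (10 + 2 + 6 + 12 + 3 + 9 + 7 + 13 + 9 + 12 + 5 + 5 + 9 + 11 + 8 + 8 + 12 + 6 + 6 + 10 + 9 + 10) / 22 = 182 / 22 = 8.2727
UCL = c̄ + 3√c̄ = 8.2727 + 3 × √8.2727 = 8.2727 + 3 × 2.8762 = 16.9014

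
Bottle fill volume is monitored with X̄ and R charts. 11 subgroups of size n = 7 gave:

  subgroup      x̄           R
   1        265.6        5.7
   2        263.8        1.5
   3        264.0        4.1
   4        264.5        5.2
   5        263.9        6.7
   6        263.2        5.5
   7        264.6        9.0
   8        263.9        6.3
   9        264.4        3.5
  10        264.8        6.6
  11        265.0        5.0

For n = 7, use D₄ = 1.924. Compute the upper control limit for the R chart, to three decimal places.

R̄ = (5.7 + 1.5 + 4.1 + 5.2 + 6.7 + 5.5 + 9.0 + 6.3 + 3.5 + 6.6 + 5.0) / 11 = 59.1000 / 11 = 5.3727
UCL_R = D₄·R̄ = 1.924 × 5.3727 = 10.3371

10.337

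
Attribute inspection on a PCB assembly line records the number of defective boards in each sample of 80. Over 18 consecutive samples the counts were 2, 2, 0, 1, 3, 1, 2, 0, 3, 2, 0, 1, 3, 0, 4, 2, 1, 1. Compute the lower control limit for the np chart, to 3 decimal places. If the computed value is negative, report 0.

0.000

p̄ = Σdᵢ / (k·n) = 28 / (18 × 80) = 0.01944
LCL = np̄ − 3·√(np̄(1−p̄)) = 1.5556 − 3 × 1.2350 = -2.1495 → 0 (negative, so LCL = 0)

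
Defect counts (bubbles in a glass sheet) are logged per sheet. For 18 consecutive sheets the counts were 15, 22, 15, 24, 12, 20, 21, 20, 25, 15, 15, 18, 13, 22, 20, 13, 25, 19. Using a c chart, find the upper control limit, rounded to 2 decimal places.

31.48

c̄ = (15 + 22 + 15 + 24 + 12 + 20 + 21 + 20 + 25 + 15 + 15 + 18 + 13 + 22 + 20 + 13 + 25 + 19) / 18 = 334 / 18 = 18.5556
UCL = c̄ + 3√c̄ = 18.5556 + 3 × √18.5556 = 18.5556 + 3 × 4.3076 = 31.4784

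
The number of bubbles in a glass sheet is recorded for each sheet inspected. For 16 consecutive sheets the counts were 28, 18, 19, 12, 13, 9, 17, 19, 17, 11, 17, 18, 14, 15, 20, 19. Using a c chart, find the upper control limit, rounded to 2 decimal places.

c̄ = (28 + 18 + 19 + 12 + 13 + 9 + 17 + 19 + 17 + 11 + 17 + 18 + 14 + 15 + 20 + 19) / 16 = 266 / 16 = 16.6250
UCL = c̄ + 3√c̄ = 16.6250 + 3 × √16.6250 = 16.6250 + 3 × 4.0774 = 28.8571

28.86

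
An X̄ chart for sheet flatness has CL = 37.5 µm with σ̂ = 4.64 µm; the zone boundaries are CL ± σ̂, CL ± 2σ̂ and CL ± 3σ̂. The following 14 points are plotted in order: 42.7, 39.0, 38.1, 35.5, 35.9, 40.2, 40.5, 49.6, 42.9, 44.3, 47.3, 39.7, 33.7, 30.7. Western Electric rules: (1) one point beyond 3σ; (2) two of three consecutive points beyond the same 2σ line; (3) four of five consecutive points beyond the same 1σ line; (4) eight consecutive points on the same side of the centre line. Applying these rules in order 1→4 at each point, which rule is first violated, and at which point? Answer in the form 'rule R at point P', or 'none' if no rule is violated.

rule 3 at point 11

Zone of each point (C = within 1σ̂, B = 1σ̂–2σ̂, A = 2σ̂–3σ̂, * = beyond 3σ̂; sign = side of CL): 1:+B, 2:+C, 3:+C, 4:-C, 5:-C, 6:+C, 7:+C, 8:+A, 9:+B, 10:+B, 11:+A, 12:+C, 13:-C, 14:-B
Rule 3 (four of five consecutive points beyond the same 1σ limit) is satisfied at point 11.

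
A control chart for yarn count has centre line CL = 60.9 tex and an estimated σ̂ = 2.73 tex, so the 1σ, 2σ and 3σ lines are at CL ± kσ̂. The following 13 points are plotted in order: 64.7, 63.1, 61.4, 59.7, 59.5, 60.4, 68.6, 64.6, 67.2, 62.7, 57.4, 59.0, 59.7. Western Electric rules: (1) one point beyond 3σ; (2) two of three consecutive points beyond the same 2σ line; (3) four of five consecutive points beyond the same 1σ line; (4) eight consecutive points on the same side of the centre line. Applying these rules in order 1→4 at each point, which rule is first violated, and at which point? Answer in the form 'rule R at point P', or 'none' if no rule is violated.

Zone of each point (C = within 1σ̂, B = 1σ̂–2σ̂, A = 2σ̂–3σ̂, * = beyond 3σ̂; sign = side of CL): 1:+B, 2:+C, 3:+C, 4:-C, 5:-C, 6:-C, 7:+A, 8:+B, 9:+A, 10:+C, 11:-B, 12:-C, 13:-C
Rule 2 (two of three consecutive points beyond the same 2σ limit) is satisfied at point 9.

rule 2 at point 9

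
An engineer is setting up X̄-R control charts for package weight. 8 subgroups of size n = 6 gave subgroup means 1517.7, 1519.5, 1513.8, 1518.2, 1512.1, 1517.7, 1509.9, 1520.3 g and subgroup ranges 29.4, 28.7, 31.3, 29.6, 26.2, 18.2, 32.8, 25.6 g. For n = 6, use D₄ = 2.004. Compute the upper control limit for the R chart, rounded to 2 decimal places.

R̄ = (29.4 + 28.7 + 31.3 + 29.6 + 26.2 + 18.2 + 32.8 + 25.6) / 8 = 221.8000 / 8 = 27.7250
UCL_R = D₄·R̄ = 2.004 × 27.7250 = 55.5609

55.56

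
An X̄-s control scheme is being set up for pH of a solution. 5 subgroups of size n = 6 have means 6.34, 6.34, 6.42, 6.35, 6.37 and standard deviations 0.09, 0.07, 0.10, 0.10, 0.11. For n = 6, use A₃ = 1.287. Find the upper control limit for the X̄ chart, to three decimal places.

6.485

X̄̄ = (6.34 + 6.34 + 6.42 + 6.35 + 6.37) / 5 = 6.3640
s̄ = (0.09 + 0.07 + 0.10 + 0.10 + 0.11) / 5 = 0.0940
UCL = X̄̄ + A₃·s̄ = 6.3640 + 1.287 × 0.0940 = 6.4850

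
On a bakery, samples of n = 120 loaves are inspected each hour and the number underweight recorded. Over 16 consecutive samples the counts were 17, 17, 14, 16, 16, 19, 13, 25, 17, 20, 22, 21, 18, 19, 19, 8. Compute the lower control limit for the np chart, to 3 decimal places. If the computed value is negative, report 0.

p̄ = Σdᵢ / (k·n) = 281 / (16 × 120) = 0.14635
LCL = np̄ − 3·√(np̄(1−p̄)) = 17.5625 − 3 × 3.8720 = 5.9466

5.947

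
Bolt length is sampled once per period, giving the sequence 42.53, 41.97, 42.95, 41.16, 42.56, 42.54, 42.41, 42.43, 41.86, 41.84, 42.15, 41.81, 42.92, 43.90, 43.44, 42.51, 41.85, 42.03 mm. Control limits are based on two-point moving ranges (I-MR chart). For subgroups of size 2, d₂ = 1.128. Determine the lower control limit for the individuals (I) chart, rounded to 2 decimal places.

40.74

X̄ = (42.53 + 41.97 + 42.95 + 41.16 + 42.56 + 42.54 + 42.41 + 42.43 + 41.86 + 41.84 + 42.15 + 41.81 + 42.92 + 43.90 + 43.44 + 42.51 + 41.85 + 42.03) / 18 = 42.3811
Moving ranges: 0.56, 0.98, 1.79, 1.40, 0.02, 0.13, 0.02, 0.57, 0.02, 0.31, 0.34, 1.11, 0.98, 0.46, 0.93, 0.66, 0.18; M̄R̄ = 10.4600 / 17 = 0.6153
LCL = X̄ − 3·M̄R̄/d₂ = 42.3811 − 3 × 0.6153 / 1.128 = 40.7447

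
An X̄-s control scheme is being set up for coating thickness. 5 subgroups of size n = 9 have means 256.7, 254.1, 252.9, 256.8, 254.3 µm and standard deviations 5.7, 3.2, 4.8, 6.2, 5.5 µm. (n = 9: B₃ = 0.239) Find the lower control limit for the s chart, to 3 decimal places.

s̄ = (5.7 + 3.2 + 4.8 + 6.2 + 5.5) / 5 = 5.0800
LCL_s = B₃·s̄ = 0.239 × 5.0800 = 1.2141

1.214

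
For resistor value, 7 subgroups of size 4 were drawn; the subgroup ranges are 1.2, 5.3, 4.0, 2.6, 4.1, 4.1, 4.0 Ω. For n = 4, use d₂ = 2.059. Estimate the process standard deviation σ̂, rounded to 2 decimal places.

1.76

R̄ = (1.2 + 5.3 + 4.0 + 2.6 + 4.1 + 4.1 + 4.0) / 7 = 3.6143
σ̂ = R̄ / d₂ = 3.6143 / 2.059 = 1.7554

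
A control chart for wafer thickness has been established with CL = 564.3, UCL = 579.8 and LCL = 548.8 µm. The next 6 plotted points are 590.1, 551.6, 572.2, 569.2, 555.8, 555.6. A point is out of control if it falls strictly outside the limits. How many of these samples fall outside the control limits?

Compare each point to [548.8, 579.8]: sample 1 = 590.1 > UCL.

1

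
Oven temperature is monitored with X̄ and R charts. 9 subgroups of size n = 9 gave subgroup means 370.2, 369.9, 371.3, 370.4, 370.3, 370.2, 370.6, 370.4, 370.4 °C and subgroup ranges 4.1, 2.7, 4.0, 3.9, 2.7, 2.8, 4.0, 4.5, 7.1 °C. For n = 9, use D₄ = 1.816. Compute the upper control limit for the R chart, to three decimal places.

R̄ = (4.1 + 2.7 + 4.0 + 3.9 + 2.7 + 2.8 + 4.0 + 4.5 + 7.1) / 9 = 35.8000 / 9 = 3.9778
UCL_R = D₄·R̄ = 1.816 × 3.9778 = 7.2236

7.224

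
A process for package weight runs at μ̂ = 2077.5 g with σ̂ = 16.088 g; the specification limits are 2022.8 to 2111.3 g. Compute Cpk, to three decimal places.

0.700

Cpu = (USL − μ̂) / (3σ̂) = (2111.3 − 2077.5) / (3 × 16.088) = 0.7003; Cpl = (μ̂ − LSL) / (3σ̂) = (2077.5 − 2022.8) / (3 × 16.088) = 1.1333; Cpk = min(Cpu, Cpl) = 0.7003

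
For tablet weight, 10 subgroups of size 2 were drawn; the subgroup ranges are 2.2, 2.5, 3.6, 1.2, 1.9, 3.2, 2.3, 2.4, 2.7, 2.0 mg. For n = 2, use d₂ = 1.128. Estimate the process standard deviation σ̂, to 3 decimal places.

2.128

R̄ = (2.2 + 2.5 + 3.6 + 1.2 + 1.9 + 3.2 + 2.3 + 2.4 + 2.7 + 2.0) / 10 = 2.4000
σ̂ = R̄ / d₂ = 2.4000 / 1.128 = 2.1277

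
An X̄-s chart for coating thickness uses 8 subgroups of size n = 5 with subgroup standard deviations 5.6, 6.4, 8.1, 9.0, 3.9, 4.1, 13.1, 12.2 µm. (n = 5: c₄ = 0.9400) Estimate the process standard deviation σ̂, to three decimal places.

s̄ = (5.6 + 6.4 + 8.1 + 9.0 + 3.9 + 4.1 + 13.1 + 12.2) / 8 = 7.8000
σ̂ = s̄ / c₄ = 7.8000 / 0.9400 = 8.2979

8.298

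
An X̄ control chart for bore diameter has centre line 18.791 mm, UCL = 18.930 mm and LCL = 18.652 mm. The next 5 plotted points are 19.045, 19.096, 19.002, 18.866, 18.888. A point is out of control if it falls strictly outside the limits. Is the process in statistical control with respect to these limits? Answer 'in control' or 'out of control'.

out of control

Compare each point to [18.652, 18.930]: sample 1 = 19.045 > UCL; sample 2 = 19.096 > UCL; sample 3 = 19.002 > UCL.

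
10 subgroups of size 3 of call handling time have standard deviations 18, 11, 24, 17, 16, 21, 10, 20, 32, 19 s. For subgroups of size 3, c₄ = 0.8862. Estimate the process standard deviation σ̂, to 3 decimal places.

s̄ = (18 + 11 + 24 + 17 + 16 + 21 + 10 + 20 + 32 + 19) / 10 = 18.8000
σ̂ = s̄ / c₄ = 18.8000 / 0.8862 = 21.2142

21.214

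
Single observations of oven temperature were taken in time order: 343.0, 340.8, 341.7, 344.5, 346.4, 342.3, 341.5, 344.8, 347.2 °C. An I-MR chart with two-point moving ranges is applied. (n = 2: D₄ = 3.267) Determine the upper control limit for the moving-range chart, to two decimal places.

Moving ranges: 2.2, 0.9, 2.8, 1.9, 4.1, 0.8, 3.3, 2.4; M̄R̄ = 18.4000 / 8 = 2.3000
UCL_MR = D₄·M̄R̄ = 3.267 × 2.3000 = 7.5141

7.51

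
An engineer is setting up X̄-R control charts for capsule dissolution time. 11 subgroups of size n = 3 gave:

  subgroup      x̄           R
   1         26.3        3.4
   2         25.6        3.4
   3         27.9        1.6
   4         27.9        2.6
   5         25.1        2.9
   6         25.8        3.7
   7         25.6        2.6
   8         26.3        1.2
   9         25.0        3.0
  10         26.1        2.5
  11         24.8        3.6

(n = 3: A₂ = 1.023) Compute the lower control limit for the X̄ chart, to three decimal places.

23.200

X̄̄ = (26.3 + 25.6 + 27.9 + 27.9 + 25.1 + 25.8 + 25.6 + 26.3 + 25.0 + 26.1 + 24.8) / 11 = 286.4000 / 11 = 26.0364
R̄ = (3.4 + 3.4 + 1.6 + 2.6 + 2.9 + 3.7 + 2.6 + 1.2 + 3.0 + 2.5 + 3.6) / 11 = 30.5000 / 11 = 2.7727
LCL = X̄̄ − A₂·R̄ = 26.0364 − 1.023 × 2.7727 = 23.1999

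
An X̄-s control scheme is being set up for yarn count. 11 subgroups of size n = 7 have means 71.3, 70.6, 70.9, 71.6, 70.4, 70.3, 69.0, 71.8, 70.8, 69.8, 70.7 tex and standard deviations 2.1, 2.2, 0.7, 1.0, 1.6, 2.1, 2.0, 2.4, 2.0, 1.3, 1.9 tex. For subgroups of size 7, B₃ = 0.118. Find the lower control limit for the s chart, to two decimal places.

s̄ = (2.1 + 2.2 + 0.7 + 1.0 + 1.6 + 2.1 + 2.0 + 2.4 + 2.0 + 1.3 + 1.9) / 11 = 1.7545
LCL_s = B₃·s̄ = 0.118 × 1.7545 = 0.2070

0.21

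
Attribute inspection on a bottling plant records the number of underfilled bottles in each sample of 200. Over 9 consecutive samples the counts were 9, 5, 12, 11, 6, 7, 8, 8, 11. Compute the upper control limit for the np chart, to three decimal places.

p̄ = Σdᵢ / (k·n) = 77 / (9 × 200) = 0.04278
UCL = np̄ + 3·√(np̄(1−p̄)) = 8.5556 + 3 × √(8.5556×0.95722) = 8.5556 + 3 × 2.8617 = 17.1408

17.141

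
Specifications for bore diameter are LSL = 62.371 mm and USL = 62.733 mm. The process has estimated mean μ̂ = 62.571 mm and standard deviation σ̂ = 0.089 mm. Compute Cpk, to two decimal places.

Cpu = (USL − μ̂) / (3σ̂) = (62.733 − 62.571) / (3 × 0.089) = 0.6067; Cpl = (μ̂ − LSL) / (3σ̂) = (62.571 − 62.371) / (3 × 0.089) = 0.7491; Cpk = min(Cpu, Cpl) = 0.6067

0.61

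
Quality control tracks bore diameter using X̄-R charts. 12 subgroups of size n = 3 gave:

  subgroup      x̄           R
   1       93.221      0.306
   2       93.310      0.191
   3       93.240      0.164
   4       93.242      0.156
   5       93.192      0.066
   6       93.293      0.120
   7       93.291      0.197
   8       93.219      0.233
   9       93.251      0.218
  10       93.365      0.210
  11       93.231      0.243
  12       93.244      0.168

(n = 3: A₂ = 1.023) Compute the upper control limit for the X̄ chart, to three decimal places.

93.452

X̄̄ = (93.221 + 93.310 + 93.240 + 93.242 + 93.192 + 93.293 + 93.291 + 93.219 + 93.251 + 93.365 + 93.231 + 93.244) / 12 = 1119.0990 / 12 = 93.2582
R̄ = (0.306 + 0.191 + 0.164 + 0.156 + 0.066 + 0.120 + 0.197 + 0.233 + 0.218 + 0.210 + 0.243 + 0.168) / 12 = 2.2720 / 12 = 0.1893
UCL = X̄̄ + A₂·R̄ = 93.2582 + 1.023 × 0.1893 = 93.4519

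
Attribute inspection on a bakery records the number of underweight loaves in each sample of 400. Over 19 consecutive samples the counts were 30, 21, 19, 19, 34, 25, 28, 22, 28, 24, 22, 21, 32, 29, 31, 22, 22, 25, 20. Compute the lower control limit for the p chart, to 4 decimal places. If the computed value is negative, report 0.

p̄ = Σdᵢ / (k·n) = 474 / (19 × 400) = 0.06237
LCL = p̄ − 3·√(p̄(1−p̄)/n) = 0.06237 − 3 × 0.01209 = 0.02609

0.0261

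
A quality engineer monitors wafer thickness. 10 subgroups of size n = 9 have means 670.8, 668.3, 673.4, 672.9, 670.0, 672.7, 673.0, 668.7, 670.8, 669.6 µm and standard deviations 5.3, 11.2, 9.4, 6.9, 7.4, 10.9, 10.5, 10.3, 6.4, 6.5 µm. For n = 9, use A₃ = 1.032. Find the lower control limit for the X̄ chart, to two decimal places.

X̄̄ = (670.8 + 668.3 + 673.4 + 672.9 + 670.0 + 672.7 + 673.0 + 668.7 + 670.8 + 669.6) / 10 = 671.0200
s̄ = (5.3 + 11.2 + 9.4 + 6.9 + 7.4 + 10.9 + 10.5 + 10.3 + 6.4 + 6.5) / 10 = 8.4800
LCL = X̄̄ − A₃·s̄ = 671.0200 − 1.032 × 8.4800 = 662.2686

662.27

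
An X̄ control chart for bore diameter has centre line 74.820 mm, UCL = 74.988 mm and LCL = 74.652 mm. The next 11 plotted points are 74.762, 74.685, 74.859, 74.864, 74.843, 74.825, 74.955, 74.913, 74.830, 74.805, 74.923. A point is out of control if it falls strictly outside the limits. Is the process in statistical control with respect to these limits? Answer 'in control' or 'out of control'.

in control

All 11 points lie within [74.652, 74.988].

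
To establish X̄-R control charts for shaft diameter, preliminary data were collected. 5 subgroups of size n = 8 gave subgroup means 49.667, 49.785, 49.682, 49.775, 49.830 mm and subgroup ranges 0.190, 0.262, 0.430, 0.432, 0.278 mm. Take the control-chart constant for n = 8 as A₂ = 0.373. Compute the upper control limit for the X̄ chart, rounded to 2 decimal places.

X̄̄ = (49.667 + 49.785 + 49.682 + 49.775 + 49.830) / 5 = 248.7390 / 5 = 49.7478
R̄ = (0.190 + 0.262 + 0.430 + 0.432 + 0.278) / 5 = 1.5920 / 5 = 0.3184
UCL = X̄̄ + A₂·R̄ = 49.7478 + 0.373 × 0.3184 = 49.8666

49.87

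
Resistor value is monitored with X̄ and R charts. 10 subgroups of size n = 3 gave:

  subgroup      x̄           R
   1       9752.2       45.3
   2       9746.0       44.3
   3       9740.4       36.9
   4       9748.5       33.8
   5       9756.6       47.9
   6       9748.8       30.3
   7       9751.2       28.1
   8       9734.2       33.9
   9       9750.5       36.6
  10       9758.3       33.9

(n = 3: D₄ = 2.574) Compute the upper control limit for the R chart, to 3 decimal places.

95.495

R̄ = (45.3 + 44.3 + 36.9 + 33.8 + 47.9 + 30.3 + 28.1 + 33.9 + 36.6 + 33.9) / 10 = 371.0000 / 10 = 37.1000
UCL_R = D₄·R̄ = 2.574 × 37.1000 = 95.4954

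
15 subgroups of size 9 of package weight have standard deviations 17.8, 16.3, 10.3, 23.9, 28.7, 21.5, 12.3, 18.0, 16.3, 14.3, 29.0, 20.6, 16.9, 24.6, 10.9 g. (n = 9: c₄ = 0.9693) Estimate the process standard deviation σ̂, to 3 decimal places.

19.354

s̄ = (17.8 + 16.3 + 10.3 + 23.9 + 28.7 + 21.5 + 12.3 + 18.0 + 16.3 + 14.3 + 29.0 + 20.6 + 16.9 + 24.6 + 10.9) / 15 = 18.7600
σ̂ = s̄ / c₄ = 18.7600 / 0.9693 = 19.3542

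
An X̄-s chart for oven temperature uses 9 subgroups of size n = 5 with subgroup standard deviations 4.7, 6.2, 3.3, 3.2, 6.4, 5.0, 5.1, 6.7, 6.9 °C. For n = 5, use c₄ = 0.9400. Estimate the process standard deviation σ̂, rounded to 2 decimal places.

s̄ = (4.7 + 6.2 + 3.3 + 3.2 + 6.4 + 5.0 + 5.1 + 6.7 + 6.9) / 9 = 5.2778
σ̂ = s̄ / c₄ = 5.2778 / 0.9400 = 5.6147

5.61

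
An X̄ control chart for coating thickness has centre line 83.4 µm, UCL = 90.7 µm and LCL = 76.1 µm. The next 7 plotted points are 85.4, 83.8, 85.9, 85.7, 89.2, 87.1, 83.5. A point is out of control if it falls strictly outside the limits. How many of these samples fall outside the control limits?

All 7 points lie within [76.1, 90.7].

0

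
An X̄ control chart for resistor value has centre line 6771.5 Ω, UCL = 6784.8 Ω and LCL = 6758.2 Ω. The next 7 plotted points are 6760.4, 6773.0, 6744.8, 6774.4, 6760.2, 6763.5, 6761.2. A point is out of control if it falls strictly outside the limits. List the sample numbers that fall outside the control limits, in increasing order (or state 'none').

3

Compare each point to [6758.2, 6784.8]: sample 3 = 6744.8 < LCL.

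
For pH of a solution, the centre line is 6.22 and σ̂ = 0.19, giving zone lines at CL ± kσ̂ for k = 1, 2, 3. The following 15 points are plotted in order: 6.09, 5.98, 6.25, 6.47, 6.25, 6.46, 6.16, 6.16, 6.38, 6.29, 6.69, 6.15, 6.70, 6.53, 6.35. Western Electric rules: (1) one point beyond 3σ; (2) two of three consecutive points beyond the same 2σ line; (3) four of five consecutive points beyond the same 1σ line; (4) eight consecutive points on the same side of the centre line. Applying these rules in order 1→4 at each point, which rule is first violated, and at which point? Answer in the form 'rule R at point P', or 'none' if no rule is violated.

Zone of each point (C = within 1σ̂, B = 1σ̂–2σ̂, A = 2σ̂–3σ̂, * = beyond 3σ̂; sign = side of CL): 1:-C, 2:-B, 3:+C, 4:+B, 5:+C, 6:+B, 7:-C, 8:-C, 9:+C, 10:+C, 11:+A, 12:-C, 13:+A, 14:+B, 15:+C
Rule 2 (two of three consecutive points beyond the same 2σ limit) is satisfied at point 13.

rule 2 at point 13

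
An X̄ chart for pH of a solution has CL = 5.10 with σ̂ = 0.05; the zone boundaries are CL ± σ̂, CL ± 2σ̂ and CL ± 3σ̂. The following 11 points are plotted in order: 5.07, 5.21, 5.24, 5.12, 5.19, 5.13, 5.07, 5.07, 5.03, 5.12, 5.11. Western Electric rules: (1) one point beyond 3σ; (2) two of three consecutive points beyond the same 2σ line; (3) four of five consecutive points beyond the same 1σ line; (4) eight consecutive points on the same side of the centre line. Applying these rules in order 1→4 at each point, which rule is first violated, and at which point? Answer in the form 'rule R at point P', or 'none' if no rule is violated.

rule 2 at point 3

Zone of each point (C = within 1σ̂, B = 1σ̂–2σ̂, A = 2σ̂–3σ̂, * = beyond 3σ̂; sign = side of CL): 1:-C, 2:+A, 3:+A, 4:+C, 5:+B, 6:+C, 7:-C, 8:-C, 9:-B, 10:+C, 11:+C
Rule 2 (two of three consecutive points beyond the same 2σ limit) is satisfied at point 3.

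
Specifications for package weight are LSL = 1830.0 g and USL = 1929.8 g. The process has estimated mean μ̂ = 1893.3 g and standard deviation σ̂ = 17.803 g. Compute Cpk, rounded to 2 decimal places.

Cpu = (USL − μ̂) / (3σ̂) = (1929.8 − 1893.3) / (3 × 17.803) = 0.6834; Cpl = (μ̂ − LSL) / (3σ̂) = (1893.3 − 1830.0) / (3 × 17.803) = 1.1852; Cpk = min(Cpu, Cpl) = 0.6834

0.68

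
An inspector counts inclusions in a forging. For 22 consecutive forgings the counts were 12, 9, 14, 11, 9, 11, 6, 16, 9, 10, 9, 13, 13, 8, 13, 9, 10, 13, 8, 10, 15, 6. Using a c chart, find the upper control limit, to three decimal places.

c̄ = (12 + 9 + 14 + 11 + 9 + 11 + 6 + 16 + 9 + 10 + 9 + 13 + 13 + 8 + 13 + 9 + 10 + 13 + 8 + 10 + 15 + 6) / 22 = 234 / 22 = 10.6364
UCL = c̄ + 3√c̄ = 10.6364 + 3 × √10.6364 = 10.6364 + 3 × 3.2613 = 20.4204

20.420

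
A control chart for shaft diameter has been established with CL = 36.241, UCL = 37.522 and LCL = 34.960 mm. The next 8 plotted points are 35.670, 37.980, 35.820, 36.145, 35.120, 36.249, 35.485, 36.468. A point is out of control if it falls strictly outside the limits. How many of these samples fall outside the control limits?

Compare each point to [34.960, 37.522]: sample 2 = 37.980 > UCL.

1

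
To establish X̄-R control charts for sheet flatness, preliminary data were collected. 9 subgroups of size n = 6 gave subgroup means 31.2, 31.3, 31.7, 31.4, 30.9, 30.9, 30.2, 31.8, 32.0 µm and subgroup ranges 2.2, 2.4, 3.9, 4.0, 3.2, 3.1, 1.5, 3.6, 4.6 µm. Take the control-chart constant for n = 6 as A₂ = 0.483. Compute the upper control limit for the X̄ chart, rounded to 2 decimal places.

32.80

X̄̄ = (31.2 + 31.3 + 31.7 + 31.4 + 30.9 + 30.9 + 30.2 + 31.8 + 32.0) / 9 = 281.4000 / 9 = 31.2667
R̄ = (2.2 + 2.4 + 3.9 + 4.0 + 3.2 + 3.1 + 1.5 + 3.6 + 4.6) / 9 = 28.5000 / 9 = 3.1667
UCL = X̄̄ + A₂·R̄ = 31.2667 + 0.483 × 3.1667 = 32.7962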